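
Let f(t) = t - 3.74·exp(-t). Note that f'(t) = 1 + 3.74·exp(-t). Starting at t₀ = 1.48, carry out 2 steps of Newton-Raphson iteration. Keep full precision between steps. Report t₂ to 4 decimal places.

Newton update: t ← t − f(t)/f'(t).
t_0 = 1.480000: f = 0.628635, f' = 1.851365 → t_1 = 1.480000 - (0.628635)/(1.851365) = 1.140448
t_1 = 1.140448: f = -0.055140, f' = 2.195588 → t_2 = 1.140448 - (-0.055140)/(2.195588) = 1.165562

1.1656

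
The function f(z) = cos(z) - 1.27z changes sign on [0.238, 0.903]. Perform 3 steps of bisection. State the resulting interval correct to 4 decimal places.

f(0.238000) = 0.669551, f(0.903000) = -0.527553 (opposite signs)
step 1: m = 0.570500, f(m) = 0.117096 > 0 → root in [0.570500, 0.903000]
step 2: m = 0.736750, f(m) = -0.195016 < 0 → root in [0.570500, 0.736750]
step 3: m = 0.653625, f(m) = -0.036219 < 0 → root in [0.570500, 0.653625]

[0.5705, 0.6536]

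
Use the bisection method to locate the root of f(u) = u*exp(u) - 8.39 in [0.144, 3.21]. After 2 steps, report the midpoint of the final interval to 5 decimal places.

1.29375

f(0.144000) = -8.223697, f(3.210000) = 71.150867 (opposite signs)
step 1: m = 1.677000, f(m) = 0.581084 > 0 → root in [0.144000, 1.677000]
step 2: m = 0.910500, f(m) = -6.126893 < 0 → root in [0.910500, 1.677000]
Midpoint of [0.910500, 1.677000] = 1.293750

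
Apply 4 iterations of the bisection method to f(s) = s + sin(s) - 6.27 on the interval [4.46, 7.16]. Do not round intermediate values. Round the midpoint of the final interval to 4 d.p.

6.2319

f(4.460000) = -2.778319, f(7.160000) = 1.658705 (opposite signs)
step 1: m = 5.810000, f(m) = -0.915724 < 0 → root in [5.810000, 7.160000]
step 2: m = 6.485000, f(m) = 0.415448 > 0 → root in [5.810000, 6.485000]
step 3: m = 6.147500, f(m) = -0.257769 < 0 → root in [6.147500, 6.485000]
step 4: m = 6.316250, f(m) = 0.079309 > 0 → root in [6.147500, 6.316250]
Midpoint of [6.147500, 6.316250] = 6.231875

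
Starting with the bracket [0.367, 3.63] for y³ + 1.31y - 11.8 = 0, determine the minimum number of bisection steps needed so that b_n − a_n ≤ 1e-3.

Initial width b − a = 3.63 − 0.367 = 3.263000.
After n steps the width is (b−a)/2^n; need (b−a)/2^n ≤ 1e-3.
So n ≥ log₂(3.263000/1e-3) = log₂(3263.0000) ≈ 11.6720.
Hence n = 12.

12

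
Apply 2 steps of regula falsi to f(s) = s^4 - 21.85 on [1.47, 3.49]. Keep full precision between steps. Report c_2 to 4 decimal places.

f(1.470000) = -17.180511, f(3.490000) = 126.504836
step 1: c = 1.711532, f(c) = -13.268953 < 0 → new bracket [1.711532, 3.490000]
step 2: c = 1.880365, f(c) = -9.348312 < 0 → new bracket [1.880365, 3.490000]

1.8804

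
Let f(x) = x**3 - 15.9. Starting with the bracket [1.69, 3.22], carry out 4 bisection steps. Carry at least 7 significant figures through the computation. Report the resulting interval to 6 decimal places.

f(1.690000) = -11.073191, f(3.220000) = 17.486248 (opposite signs)
step 1: m = 2.455000, f(m) = -1.103654 < 0 → root in [2.455000, 3.220000]
step 2: m = 2.837500, f(m) = 6.945865 > 0 → root in [2.455000, 2.837500]
step 3: m = 2.646250, f(m) = 2.630734 > 0 → root in [2.455000, 2.646250]
step 4: m = 2.550625, f(m) = 0.693570 > 0 → root in [2.455000, 2.550625]

[2.455000, 2.550625]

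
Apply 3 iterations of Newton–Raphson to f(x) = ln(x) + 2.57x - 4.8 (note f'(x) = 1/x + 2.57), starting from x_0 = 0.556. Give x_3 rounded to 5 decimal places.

1.66851

x_0 = 0.556000: f = -3.958067, f' = 4.368561 → x_1 = 0.556000 - (-3.958067)/(4.368561) = 1.462034
x_1 = 1.462034: f = -0.662742, f' = 3.253978 → x_2 = 1.462034 - (-0.662742)/(3.253978) = 1.665706
x_2 = 1.665706: f = -0.008887, f' = 3.170346 → x_3 = 1.665706 - (-0.008887)/(3.170346) = 1.668509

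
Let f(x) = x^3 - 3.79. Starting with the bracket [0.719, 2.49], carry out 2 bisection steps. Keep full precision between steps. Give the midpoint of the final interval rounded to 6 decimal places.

f(0.719000) = -3.418305, f(2.490000) = 11.648249 (opposite signs)
step 1: m = 1.604500, f(m) = 0.340657 > 0 → root in [0.719000, 1.604500]
step 2: m = 1.161750, f(m) = -2.222029 < 0 → root in [1.161750, 1.604500]
Midpoint of [1.161750, 1.604500] = 1.383125

1.383125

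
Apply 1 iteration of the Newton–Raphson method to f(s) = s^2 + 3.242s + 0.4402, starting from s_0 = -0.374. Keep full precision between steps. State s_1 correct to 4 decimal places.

f'(s) = 2s + 3.242
s_0 = -0.374000: f = -0.632432, f' = 2.494000 → s_1 = -0.374000 - (-0.632432)/(2.494000) = -0.120419

-0.1204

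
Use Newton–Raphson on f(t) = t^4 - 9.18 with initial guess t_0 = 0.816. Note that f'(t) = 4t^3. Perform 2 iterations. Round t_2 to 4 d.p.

3.6472

t_0 = 0.816000: f = -8.736636, f' = 2.173354 → t_1 = 0.816000 - (-8.736636)/(2.173354) = 4.835886
t_1 = 4.835886: f = 537.715444, f' = 452.364193 → t_2 = 4.835886 - (537.715444)/(452.364193) = 3.647208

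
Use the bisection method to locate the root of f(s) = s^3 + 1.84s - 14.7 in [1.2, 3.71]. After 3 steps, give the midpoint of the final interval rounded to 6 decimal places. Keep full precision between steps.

2.298125

f(1.200000) = -10.764000, f(3.710000) = 43.191211 (opposite signs)
step 1: m = 2.455000, f(m) = 4.613546 > 0 → root in [1.200000, 2.455000]
step 2: m = 1.827500, f(m) = -5.233995 < 0 → root in [1.827500, 2.455000]
step 3: m = 2.141250, f(m) = -0.942572 < 0 → root in [2.141250, 2.455000]
Midpoint of [2.141250, 2.455000] = 2.298125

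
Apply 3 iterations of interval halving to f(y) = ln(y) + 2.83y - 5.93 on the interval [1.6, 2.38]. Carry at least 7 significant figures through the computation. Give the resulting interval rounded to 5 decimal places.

f(1.600000) = -0.931996, f(2.380000) = 1.672500 (opposite signs)
step 1: m = 1.990000, f(m) = 0.389835 > 0 → root in [1.600000, 1.990000]
step 2: m = 1.795000, f(m) = -0.265145 < 0 → root in [1.795000, 1.990000]
step 3: m = 1.892500, f(m) = 0.063674 > 0 → root in [1.795000, 1.892500]

[1.79500, 1.89250]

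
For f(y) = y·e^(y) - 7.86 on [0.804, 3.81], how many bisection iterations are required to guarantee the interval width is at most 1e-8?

29

Initial width b − a = 3.81 − 0.804 = 3.006000.
After n steps the width is (b−a)/2^n; need (b−a)/2^n ≤ 1e-8.
So n ≥ log₂(3.006000/1e-8) = log₂(300600000.0000) ≈ 28.1633.
Hence n = 29.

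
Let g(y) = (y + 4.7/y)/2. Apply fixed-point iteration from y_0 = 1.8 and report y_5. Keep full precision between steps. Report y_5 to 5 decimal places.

y_1 = g(1.800000) = 2.205556
y_2 = g(2.205556) = 2.168269
y_3 = g(2.168269) = 2.167948
y_4 = g(2.167948) = 2.167948
y_5 = g(2.167948) = 2.167948

2.16795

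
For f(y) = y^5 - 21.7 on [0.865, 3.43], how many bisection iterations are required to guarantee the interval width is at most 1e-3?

Initial width b − a = 3.43 − 0.865 = 2.565000.
After n steps the width is (b−a)/2^n; need (b−a)/2^n ≤ 1e-3.
So n ≥ log₂(2.565000/1e-3) = log₂(2565.0000) ≈ 11.3247.
Hence n = 12.

12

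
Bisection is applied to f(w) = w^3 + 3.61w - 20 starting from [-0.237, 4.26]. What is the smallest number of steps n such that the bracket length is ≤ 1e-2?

Initial width b − a = 4.26 − -0.237 = 4.497000.
After n steps the width is (b−a)/2^n; need (b−a)/2^n ≤ 1e-2.
So n ≥ log₂(4.497000/1e-2) = log₂(449.7000) ≈ 8.8128.
Hence n = 9.

9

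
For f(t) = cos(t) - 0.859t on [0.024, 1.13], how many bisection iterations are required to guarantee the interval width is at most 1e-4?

Initial width b − a = 1.13 − 0.024 = 1.106000.
After n steps the width is (b−a)/2^n; need (b−a)/2^n ≤ 1e-4.
So n ≥ log₂(1.106000/1e-4) = log₂(11060.0000) ≈ 13.4331.
Hence n = 14.

14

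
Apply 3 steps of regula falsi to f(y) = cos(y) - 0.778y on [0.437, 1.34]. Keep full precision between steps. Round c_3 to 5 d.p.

f(0.437000) = 0.566039, f(1.340000) = -0.813767
step 1: c = 0.807439, f(c) = 0.063164 > 0 → new bracket [0.807439, 1.340000]
step 2: c = 0.845798, f(c) = 0.005103 > 0 → new bracket [0.845798, 1.340000]
step 3: c = 0.848878, f(c) = 0.000399 > 0 → new bracket [0.848878, 1.340000]

0.84888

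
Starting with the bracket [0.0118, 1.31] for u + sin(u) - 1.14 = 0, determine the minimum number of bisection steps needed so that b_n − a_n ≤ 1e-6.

Initial width b − a = 1.31 − 0.0118 = 1.298200.
After n steps the width is (b−a)/2^n; need (b−a)/2^n ≤ 1e-6.
So n ≥ log₂(1.298200/1e-6) = log₂(1298200.0000) ≈ 20.3081.
Hence n = 21.

21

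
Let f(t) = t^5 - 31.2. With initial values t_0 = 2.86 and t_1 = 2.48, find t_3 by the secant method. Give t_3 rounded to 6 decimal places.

2.077127

f(t_0) = 160.150749, f(t_1) = 62.612002
t_2 = 2.480000 - (62.612002)·(2.480000 - 2.860000)/(62.612002 - (160.150749)) = 2.236071; f(t_2) = 24.702036
t_3 = 2.236071 - (24.702036)·(2.236071 - 2.480000)/(24.702036 - (62.612002)) = 2.077127; f(t_3) = 7.464750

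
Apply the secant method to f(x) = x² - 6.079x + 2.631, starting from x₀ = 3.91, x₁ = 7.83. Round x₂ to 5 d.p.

4.94335

f(x_0) = -5.849790, f(x_1) = 16.341330
x_2 = 7.830000 - (16.341330)·(7.830000 - 3.910000)/(16.341330 - (-5.849790)) = 4.943349; f(x_2) = -2.982918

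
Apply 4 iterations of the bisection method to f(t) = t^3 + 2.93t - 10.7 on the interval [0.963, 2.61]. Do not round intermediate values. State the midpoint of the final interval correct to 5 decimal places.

f(0.963000) = -6.985354, f(2.610000) = 14.726881 (opposite signs)
step 1: m = 1.786500, f(m) = 0.236207 > 0 → root in [0.963000, 1.786500]
step 2: m = 1.374750, f(m) = -4.073791 < 0 → root in [1.374750, 1.786500]
step 3: m = 1.580625, f(m) = -2.119774 < 0 → root in [1.580625, 1.786500]
step 4: m = 1.683562, f(m) = -0.995301 < 0 → root in [1.683562, 1.786500]
Midpoint of [1.683562, 1.786500] = 1.735031

1.73503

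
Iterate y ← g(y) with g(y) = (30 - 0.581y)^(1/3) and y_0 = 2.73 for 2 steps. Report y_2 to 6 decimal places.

3.044776

y_1 = g(2.730000) = 3.051477
y_2 = g(3.051477) = 3.044776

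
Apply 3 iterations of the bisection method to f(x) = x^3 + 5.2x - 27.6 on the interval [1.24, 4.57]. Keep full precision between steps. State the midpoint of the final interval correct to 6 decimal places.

f(1.240000) = -19.245376, f(4.570000) = 91.607993 (opposite signs)
step 1: m = 2.905000, f(m) = 12.021368 > 0 → root in [1.240000, 2.905000]
step 2: m = 2.072500, f(m) = -7.921081 < 0 → root in [2.072500, 2.905000]
step 3: m = 2.488750, f(m) = 0.756510 > 0 → root in [2.072500, 2.488750]
Midpoint of [2.072500, 2.488750] = 2.280625

2.280625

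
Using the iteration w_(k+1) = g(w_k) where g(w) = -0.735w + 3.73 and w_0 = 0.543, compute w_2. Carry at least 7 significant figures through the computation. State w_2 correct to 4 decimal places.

w_1 = g(0.543000) = 3.330895
w_2 = g(3.330895) = 1.281792

1.2818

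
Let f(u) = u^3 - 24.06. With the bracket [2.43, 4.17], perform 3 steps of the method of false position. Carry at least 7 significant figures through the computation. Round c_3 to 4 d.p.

f(2.430000) = -9.711093, f(4.170000) = 48.451713
step 1: c = 2.720517, f(c) = -3.924868 < 0 → new bracket [2.720517, 4.170000]
step 2: c = 2.829135, f(c) = -1.415587 < 0 → new bracket [2.829135, 4.170000]
step 3: c = 2.867198, f(c) = -0.489260 < 0 → new bracket [2.867198, 4.170000]

2.8672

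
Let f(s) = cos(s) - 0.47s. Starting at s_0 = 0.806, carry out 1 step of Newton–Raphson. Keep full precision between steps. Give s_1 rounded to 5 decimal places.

f'(s) = -sin(s) - 0.47
s_0 = 0.806000: f = 0.313570, f' = -1.191523 → s_1 = 0.806000 - (0.313570)/(-1.191523) = 1.069167

1.06917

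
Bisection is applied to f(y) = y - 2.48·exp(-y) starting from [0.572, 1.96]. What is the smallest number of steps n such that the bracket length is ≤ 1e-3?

Initial width b − a = 1.96 − 0.572 = 1.388000.
After n steps the width is (b−a)/2^n; need (b−a)/2^n ≤ 1e-3.
So n ≥ log₂(1.388000/1e-3) = log₂(1388.0000) ≈ 10.4388.
Hence n = 11.

11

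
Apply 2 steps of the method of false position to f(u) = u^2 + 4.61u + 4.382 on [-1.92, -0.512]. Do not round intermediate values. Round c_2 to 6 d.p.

-1.412060

f(-1.920000) = -0.782800, f(-0.512000) = 2.283824
step 1: c = -1.560588, f(c) = -0.376875 < 0 → new bracket [-1.560588, -0.512000]
step 2: c = -1.412060, f(c) = -0.133684 < 0 → new bracket [-1.412060, -0.512000]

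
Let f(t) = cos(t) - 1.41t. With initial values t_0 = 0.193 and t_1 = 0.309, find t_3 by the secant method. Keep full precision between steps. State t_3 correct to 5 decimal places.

0.58745

f(t_0) = 0.709303, f(t_1) = 0.516948
t_2 = 0.309000 - (0.516948)·(0.309000 - 0.193000)/(0.516948 - (0.709303)) = 0.620746; f(t_2) = -0.061808
t_3 = 0.620746 - (-0.061808)·(0.620746 - 0.309000)/(-0.061808 - (0.516948)) = 0.587454; f(t_3) = 0.004045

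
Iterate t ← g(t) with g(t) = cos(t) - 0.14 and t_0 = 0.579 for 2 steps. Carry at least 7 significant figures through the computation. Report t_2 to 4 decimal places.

t_1 = g(0.579000) = 0.697010
t_2 = g(0.697010) = 0.626765

0.6268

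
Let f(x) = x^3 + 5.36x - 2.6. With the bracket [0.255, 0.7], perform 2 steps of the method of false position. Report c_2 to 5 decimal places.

False-position update: c = (a·f(b) − b·f(a))/(f(b) − f(a)); replace the endpoint whose sign matches f(c).
f(0.255000) = -1.216619, f(0.700000) = 1.495000
step 1: c = 0.454658, f(c) = -0.069051 < 0 → new bracket [0.454658, 0.700000]
step 2: c = 0.465489, f(c) = -0.004115 < 0 → new bracket [0.465489, 0.700000]

0.46549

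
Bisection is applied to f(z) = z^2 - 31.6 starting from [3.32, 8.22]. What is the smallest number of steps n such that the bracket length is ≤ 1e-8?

Initial width b − a = 8.22 − 3.32 = 4.900000.
After n steps the width is (b−a)/2^n; need (b−a)/2^n ≤ 1e-8.
So n ≥ log₂(4.900000/1e-8) = log₂(490000000.0000) ≈ 28.8682.
Hence n = 29.

29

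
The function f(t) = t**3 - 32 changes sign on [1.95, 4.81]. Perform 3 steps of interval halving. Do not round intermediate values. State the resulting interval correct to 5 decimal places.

f(1.950000) = -24.585125, f(4.810000) = 79.284641 (opposite signs)
step 1: m = 3.380000, f(m) = 6.614472 > 0 → root in [1.950000, 3.380000]
step 2: m = 2.665000, f(m) = -13.072570 < 0 → root in [2.665000, 3.380000]
step 3: m = 3.022500, f(m) = -4.387932 < 0 → root in [3.022500, 3.380000]

[3.02250, 3.38000]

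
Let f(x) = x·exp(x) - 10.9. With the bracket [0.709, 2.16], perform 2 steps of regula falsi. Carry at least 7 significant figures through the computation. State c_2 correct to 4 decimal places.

1.7303

f(0.709000) = -9.459342, f(2.160000) = 7.829657
step 1: c = 1.502887, f(c) = -4.145059 < 0 → new bracket [1.502887, 2.160000]
step 2: c = 1.730347, f(c) = -1.136324 < 0 → new bracket [1.730347, 2.160000]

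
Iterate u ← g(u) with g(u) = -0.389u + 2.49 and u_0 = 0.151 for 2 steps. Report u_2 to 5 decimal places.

u_1 = g(0.151000) = 2.431261
u_2 = g(2.431261) = 1.544239

1.54424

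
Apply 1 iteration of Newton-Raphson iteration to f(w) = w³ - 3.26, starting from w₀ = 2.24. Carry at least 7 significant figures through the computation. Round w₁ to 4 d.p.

f'(w) = 3w²
w_0 = 2.240000: f = 7.979424, f' = 15.052800 → w_1 = 2.240000 - (7.979424)/(15.052800) = 1.709904

1.7099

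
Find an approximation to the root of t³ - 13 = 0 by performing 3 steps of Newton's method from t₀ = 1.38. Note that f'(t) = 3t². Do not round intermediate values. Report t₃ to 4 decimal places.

Newton update: t ← t − f(t)/f'(t).
t_0 = 1.380000: f = -10.371928, f' = 5.713200 → t_1 = 1.380000 - (-10.371928)/(5.713200) = 3.195432
t_1 = 3.195432: f = 19.627881, f' = 30.632363 → t_2 = 3.195432 - (19.627881)/(30.632363) = 2.554676
t_2 = 2.554676: f = 3.672759, f' = 19.579108 → t_3 = 2.554676 - (3.672759)/(19.579108) = 2.367090

2.3671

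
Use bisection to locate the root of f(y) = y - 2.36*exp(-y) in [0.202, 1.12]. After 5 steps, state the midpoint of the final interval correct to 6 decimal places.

0.933531

f(0.202000) = -1.726344, f(1.120000) = 0.349980 (opposite signs)
step 1: m = 0.661000, f(m) = -0.557550 < 0 → root in [0.661000, 1.120000]
step 2: m = 0.890500, f(m) = -0.078163 < 0 → root in [0.890500, 1.120000]
step 3: m = 1.005250, f(m) = 0.141601 > 0 → root in [0.890500, 1.005250]
step 4: m = 0.947875, f(m) = 0.033225 > 0 → root in [0.890500, 0.947875]
step 5: m = 0.919188, f(m) = -0.022082 < 0 → root in [0.919188, 0.947875]
Midpoint of [0.919188, 0.947875] = 0.933531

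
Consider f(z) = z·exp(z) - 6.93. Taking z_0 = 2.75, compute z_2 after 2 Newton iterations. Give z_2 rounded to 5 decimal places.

1.71525

Newton update: z ← z − f(z)/f'(z).
f'(z) = (z + 1)·exp(z)
z_0 = 2.750000: f = 36.087238, f' = 58.659870 → z_1 = 2.750000 - (36.087238)/(58.659870) = 2.134805
z_1 = 2.134805: f = 11.120634, f' = 26.506035 → z_2 = 2.134805 - (11.120634)/(26.506035) = 1.715254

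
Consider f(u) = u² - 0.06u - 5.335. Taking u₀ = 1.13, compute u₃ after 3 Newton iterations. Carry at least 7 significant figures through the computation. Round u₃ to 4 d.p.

f'(u) = 2u - 0.06
u_0 = 1.130000: f = -4.125900, f' = 2.200000 → u_1 = 1.130000 - (-4.125900)/(2.200000) = 3.005409
u_1 = 3.005409: f = 3.517159, f' = 5.950818 → u_2 = 3.005409 - (3.517159)/(5.950818) = 2.414371
u_2 = 2.414371: f = 0.349326, f' = 4.768742 → u_3 = 2.414371 - (0.349326)/(4.768742) = 2.341118

2.3411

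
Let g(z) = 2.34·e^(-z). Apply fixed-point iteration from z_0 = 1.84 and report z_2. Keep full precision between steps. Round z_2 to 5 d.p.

1.61368

z_1 = g(1.840000) = 0.371633
z_2 = g(0.371633) = 1.613681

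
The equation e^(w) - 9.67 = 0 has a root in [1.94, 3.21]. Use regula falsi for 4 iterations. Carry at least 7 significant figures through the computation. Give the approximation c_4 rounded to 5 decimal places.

2.26027

f(1.940000) = -2.711249, f(3.210000) = 15.109086
step 1: c = 2.133222, f(c) = -1.227974 < 0 → new bracket [2.133222, 3.210000]
step 2: c = 2.214158, f(c) = -0.516299 < 0 → new bracket [2.214158, 3.210000]
step 3: c = 2.247063, f(c) = -0.210087 < 0 → new bracket [2.247063, 3.210000]
step 4: c = 2.260269, f(c) = -0.084334 < 0 → new bracket [2.260269, 3.210000]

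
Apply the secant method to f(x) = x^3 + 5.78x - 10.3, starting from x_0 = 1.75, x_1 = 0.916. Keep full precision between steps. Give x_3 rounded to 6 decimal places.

f(x_0) = 5.174375, f(x_1) = -4.236945
x_2 = 0.916000 - (-4.236945)·(0.916000 - 1.750000)/(-4.236945 - (5.174375)) = 1.291464; f(x_2) = -0.681332
x_3 = 1.291464 - (-0.681332)·(1.291464 - 0.916000)/(-0.681332 - (-4.236945)) = 1.363411; f(x_3) = 0.114946

1.363411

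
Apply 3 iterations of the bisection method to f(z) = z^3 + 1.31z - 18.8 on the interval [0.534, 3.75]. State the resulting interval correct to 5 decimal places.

f(0.534000) = -17.948187, f(3.750000) = 38.846875 (opposite signs)
step 1: m = 2.142000, f(m) = -6.166133 < 0 → root in [2.142000, 3.750000]
step 2: m = 2.946000, f(m) = 10.627347 > 0 → root in [2.142000, 2.946000]
step 3: m = 2.544000, f(m) = 0.997245 > 0 → root in [2.142000, 2.544000]

[2.14200, 2.54400]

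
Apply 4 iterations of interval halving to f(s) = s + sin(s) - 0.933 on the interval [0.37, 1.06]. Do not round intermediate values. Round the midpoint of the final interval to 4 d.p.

0.4778

f(0.370000) = -0.201385, f(1.060000) = 0.999355 (opposite signs)
step 1: m = 0.715000, f(m) = 0.437617 > 0 → root in [0.370000, 0.715000]
step 2: m = 0.542500, f(m) = 0.125779 > 0 → root in [0.370000, 0.542500]
step 3: m = 0.456250, f(m) = -0.036165 < 0 → root in [0.456250, 0.542500]
step 4: m = 0.499375, f(m) = 0.045252 > 0 → root in [0.456250, 0.499375]
Midpoint of [0.456250, 0.499375] = 0.477812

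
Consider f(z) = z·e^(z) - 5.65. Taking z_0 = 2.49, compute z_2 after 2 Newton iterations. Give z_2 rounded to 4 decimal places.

1.5415

f'(z) = (z + 1)·e^(z)
z_0 = 2.490000: f = 24.382578, f' = 42.093854 → z_1 = 2.490000 - (24.382578)/(42.093854) = 1.910757
z_1 = 1.910757: f = 7.263280, f' = 19.671481 → z_2 = 1.910757 - (7.263280)/(19.671481) = 1.541528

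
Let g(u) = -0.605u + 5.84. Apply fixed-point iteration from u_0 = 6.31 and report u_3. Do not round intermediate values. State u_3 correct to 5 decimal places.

u_1 = g(6.310000) = 2.022450
u_2 = g(2.022450) = 4.616418
u_3 = g(4.616418) = 3.047067

3.04707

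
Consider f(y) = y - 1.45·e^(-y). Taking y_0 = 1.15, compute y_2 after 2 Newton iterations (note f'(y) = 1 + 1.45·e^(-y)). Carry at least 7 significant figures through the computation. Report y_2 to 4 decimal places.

Newton update: y ← y − f(y)/f'(y).
y_0 = 1.150000: f = 0.690877, f' = 1.459123 → y_1 = 1.150000 - (0.690877)/(1.459123) = 0.676512
y_1 = 0.676512: f = -0.060649, f' = 1.737161 → y_2 = 0.676512 - (-0.060649)/(1.737161) = 0.711425

0.7114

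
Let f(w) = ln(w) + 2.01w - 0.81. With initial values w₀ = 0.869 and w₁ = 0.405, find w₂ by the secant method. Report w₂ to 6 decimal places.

0.651163

f(w_0) = 0.796278, f(w_1) = -0.899818
w_2 = 0.405000 - (-0.899818)·(0.405000 - 0.869000)/(-0.899818 - (0.796278)) = 0.651163; f(w_2) = 0.069841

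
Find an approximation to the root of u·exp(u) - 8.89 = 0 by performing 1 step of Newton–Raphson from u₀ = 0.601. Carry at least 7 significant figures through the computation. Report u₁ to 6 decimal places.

3.269994

Newton update: u ← u − f(u)/f'(u).
f'(u) = (u + 1)·exp(u)
u_0 = 0.601000: f = -7.793811, f' = 2.920131 → u_1 = 0.601000 - (-7.793811)/(2.920131) = 3.269994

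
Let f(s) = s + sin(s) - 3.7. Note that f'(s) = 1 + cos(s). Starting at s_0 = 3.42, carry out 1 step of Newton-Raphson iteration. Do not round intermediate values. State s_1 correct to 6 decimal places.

s_0 = 3.420000: f = -0.554825, f' = 0.038506 → s_1 = 3.420000 - (-0.554825)/(0.038506) = 17.828919

17.828919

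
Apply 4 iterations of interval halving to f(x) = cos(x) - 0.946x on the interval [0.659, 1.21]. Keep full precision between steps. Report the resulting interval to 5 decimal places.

f(0.659000) = 0.167191, f(1.210000) = -0.791641 (opposite signs)
step 1: m = 0.934500, f(m) = -0.289816 < 0 → root in [0.659000, 0.934500]
step 2: m = 0.796750, f(m) = -0.054691 < 0 → root in [0.659000, 0.796750]
step 3: m = 0.727875, f(m) = 0.058020 > 0 → root in [0.727875, 0.796750]
step 4: m = 0.762313, f(m) = 0.002093 > 0 → root in [0.762313, 0.796750]

[0.76231, 0.79675]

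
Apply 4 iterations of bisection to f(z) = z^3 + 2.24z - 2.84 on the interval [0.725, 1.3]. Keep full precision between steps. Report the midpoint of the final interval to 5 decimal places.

f(0.725000) = -0.834922, f(1.300000) = 2.269000 (opposite signs)
step 1: m = 1.012500, f(m) = 0.465971 > 0 → root in [0.725000, 1.012500]
step 2: m = 0.868750, f(m) = -0.238331 < 0 → root in [0.868750, 1.012500]
step 3: m = 0.940625, f(m) = 0.099242 > 0 → root in [0.868750, 0.940625]
step 4: m = 0.904687, f(m) = -0.073050 < 0 → root in [0.904687, 0.940625]
Midpoint of [0.904687, 0.940625] = 0.922656

0.92266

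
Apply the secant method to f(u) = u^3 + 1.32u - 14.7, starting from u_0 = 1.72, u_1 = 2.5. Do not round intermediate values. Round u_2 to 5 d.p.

2.21507

Secant update: u_(k+1) = u_k − f(u_k)·(u_k − u_(k-1))/(f(u_k) − f(u_(k-1))).
f(u_0) = -7.341152, f(u_1) = 4.225000
u_2 = 2.500000 - (4.225000)·(2.500000 - 1.720000)/(4.225000 - (-7.341152)) = 2.215074; f(u_2) = -0.907728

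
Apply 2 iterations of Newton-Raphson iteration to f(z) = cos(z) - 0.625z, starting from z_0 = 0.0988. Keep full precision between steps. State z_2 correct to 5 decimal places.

Newton update: z ← z − f(z)/f'(z).
f'(z) = -sin(z) - 0.625
z_0 = 0.098800: f = 0.933373, f' = -0.723639 → z_1 = 0.098800 - (0.933373)/(-0.723639) = 1.388632
z_1 = 1.388632: f = -0.686737, f' = -1.608454 → z_2 = 1.388632 - (-0.686737)/(-1.608454) = 0.961678

0.96168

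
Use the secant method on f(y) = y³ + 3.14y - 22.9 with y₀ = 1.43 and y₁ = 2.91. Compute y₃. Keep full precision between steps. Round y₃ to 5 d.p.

2.44872

Secant update: y_(k+1) = y_k − f(y_k)·(y_k − y_(k-1))/(f(y_k) − f(y_(k-1))).
f(y_0) = -15.485593, f(y_1) = 10.879571
y_2 = 2.910000 - (10.879571)·(2.910000 - 1.430000)/(10.879571 - (-15.485593)) = 2.299279; f(y_2) = -3.524707
y_3 = 2.299279 - (-3.524707)·(2.299279 - 2.910000)/(-3.524707 - (10.879571)) = 2.448721; f(y_3) = -0.527902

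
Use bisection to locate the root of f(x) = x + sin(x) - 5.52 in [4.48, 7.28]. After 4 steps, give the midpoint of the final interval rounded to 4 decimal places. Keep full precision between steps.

5.9675

f(4.480000) = -2.013119, f(7.280000) = 2.599746 (opposite signs)
step 1: m = 5.880000, f(m) = -0.032350 < 0 → root in [5.880000, 7.280000]
step 2: m = 6.580000, f(m) = 1.352476 > 0 → root in [5.880000, 6.580000]
step 3: m = 6.230000, f(m) = 0.656840 > 0 → root in [5.880000, 6.230000]
step 4: m = 6.055000, f(m) = 0.308790 > 0 → root in [5.880000, 6.055000]
Midpoint of [5.880000, 6.055000] = 5.967500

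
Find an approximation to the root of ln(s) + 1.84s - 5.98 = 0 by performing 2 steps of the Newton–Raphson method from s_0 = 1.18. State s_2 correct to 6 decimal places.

2.707490

f'(s) = 1/s + 1.84
s_0 = 1.180000: f = -3.643286, f' = 2.687458 → s_1 = 1.180000 - (-3.643286)/(2.687458) = 2.535663
s_1 = 2.535663: f = -0.383926, f' = 2.234374 → s_2 = 2.535663 - (-0.383926)/(2.234374) = 2.707490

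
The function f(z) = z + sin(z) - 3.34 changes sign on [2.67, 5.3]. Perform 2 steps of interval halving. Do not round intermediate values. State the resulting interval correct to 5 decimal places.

[3.98500, 4.64250]

f(2.670000) = -0.215694, f(5.300000) = 1.127733 (opposite signs)
step 1: m = 3.985000, f(m) = -0.101913 < 0 → root in [3.985000, 5.300000]
step 2: m = 4.642500, f(m) = 0.304941 > 0 → root in [3.985000, 4.642500]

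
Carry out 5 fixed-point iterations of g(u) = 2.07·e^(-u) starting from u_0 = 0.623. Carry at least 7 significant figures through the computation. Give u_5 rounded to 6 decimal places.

u_1 = g(0.623000) = 1.110209
u_2 = g(1.110209) = 0.682044
u_3 = g(0.682044) = 1.046556
u_4 = g(1.046556) = 0.726870
u_5 = g(0.726870) = 1.000678

1.000678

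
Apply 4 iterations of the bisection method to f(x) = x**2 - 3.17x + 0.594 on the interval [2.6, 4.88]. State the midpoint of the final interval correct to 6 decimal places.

2.956250

f(2.600000) = -0.888000, f(4.880000) = 8.938800 (opposite signs)
step 1: m = 3.740000, f(m) = 2.725800 > 0 → root in [2.600000, 3.740000]
step 2: m = 3.170000, f(m) = 0.594000 > 0 → root in [2.600000, 3.170000]
step 3: m = 2.885000, f(m) = -0.228225 < 0 → root in [2.885000, 3.170000]
step 4: m = 3.027500, f(m) = 0.162581 > 0 → root in [2.885000, 3.027500]
Midpoint of [2.885000, 3.027500] = 2.956250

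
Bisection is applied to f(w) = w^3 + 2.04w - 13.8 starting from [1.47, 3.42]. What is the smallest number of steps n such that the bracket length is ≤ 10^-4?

Initial width b − a = 3.42 − 1.47 = 1.950000.
After n steps the width is (b−a)/2^n; need (b−a)/2^n ≤ 10^-4.
So n ≥ log₂(1.950000/10^-4) = log₂(19500.0000) ≈ 14.2512.
Hence n = 15.

15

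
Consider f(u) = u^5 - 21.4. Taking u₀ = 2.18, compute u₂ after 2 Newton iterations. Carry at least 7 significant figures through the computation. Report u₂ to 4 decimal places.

1.8530

f'(u) = 5u⁴
u_0 = 2.180000: f = 27.835967, f' = 112.926529 → u_1 = 2.180000 - (27.835967)/(112.926529) = 1.933504
u_1 = 1.933504: f = 5.622473, f' = 69.879546 → u_2 = 1.933504 - (5.622473)/(69.879546) = 1.853044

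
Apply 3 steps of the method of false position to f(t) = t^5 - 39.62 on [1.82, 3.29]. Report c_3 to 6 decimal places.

False-position update: c = (a·f(b) − b·f(a))/(f(b) − f(a)); replace the endpoint whose sign matches f(c).
f(1.820000) = -19.650971, f(3.290000) = 345.840153
step 1: c = 1.899036, f(c) = -14.921766 < 0 → new bracket [1.899036, 3.290000]
step 2: c = 1.956569, f(c) = -10.946842 < 0 → new bracket [1.956569, 3.290000]
step 3: c = 1.997481, f(c) = -7.821037 < 0 → new bracket [1.997481, 3.290000]

1.997481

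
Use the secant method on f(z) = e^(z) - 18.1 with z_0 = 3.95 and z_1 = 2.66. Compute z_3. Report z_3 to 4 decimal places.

Secant update: z_(k+1) = z_k − f(z_k)·(z_k − z_(k-1))/(f(z_k) − f(z_(k-1))).
f(z_0) = 33.835367, f(z_1) = -3.803711
z_2 = 2.660000 - (-3.803711)·(2.660000 - 3.950000)/(-3.803711 - (33.835367)) = 2.790364; f(z_2) = -1.813050
z_3 = 2.790364 - (-1.813050)·(2.790364 - 2.660000)/(-1.813050 - (-3.803711)) = 2.909097; f(z_3) = 0.240230

2.9091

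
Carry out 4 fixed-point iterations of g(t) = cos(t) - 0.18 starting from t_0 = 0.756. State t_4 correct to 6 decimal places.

0.644507

t_1 = g(0.756000) = 0.547586
t_2 = g(0.547586) = 0.673784
t_3 = g(0.673784) = 0.601466
t_4 = g(0.601466) = 0.644507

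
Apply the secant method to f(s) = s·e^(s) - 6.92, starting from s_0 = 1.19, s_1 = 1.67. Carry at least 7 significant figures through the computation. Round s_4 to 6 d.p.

f(s_0) = -3.008373, f(s_1) = 1.951320
s_2 = 1.670000 - (1.951320)·(1.670000 - 1.190000)/(1.951320 - (-3.008373)) = 1.481151; f(s_2) = -0.405892
s_3 = 1.481151 - (-0.405892)·(1.481151 - 1.670000)/(-0.405892 - (1.951320)) = 1.513669; f(s_3) = -0.042841
s_4 = 1.513669 - (-0.042841)·(1.513669 - 1.481151)/(-0.042841 - (-0.405892)) = 1.517506; f(s_4) = 0.001100

1.517506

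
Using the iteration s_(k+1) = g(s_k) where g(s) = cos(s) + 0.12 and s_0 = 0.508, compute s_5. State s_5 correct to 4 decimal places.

0.8609

s_1 = g(0.508000) = 0.993719
s_2 = g(0.993719) = 0.665577
s_3 = g(0.665577) = 0.906561
s_4 = g(0.906561) = 0.736457
s_5 = g(0.736457) = 0.860853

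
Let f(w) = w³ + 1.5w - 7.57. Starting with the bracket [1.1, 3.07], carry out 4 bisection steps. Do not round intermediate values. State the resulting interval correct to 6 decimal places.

[1.592500, 1.715625]

f(1.100000) = -4.589000, f(3.070000) = 25.969443 (opposite signs)
step 1: m = 2.085000, f(m) = 4.621464 > 0 → root in [1.100000, 2.085000]
step 2: m = 1.592500, f(m) = -1.142580 < 0 → root in [1.592500, 2.085000]
step 3: m = 1.838750, f(m) = 1.404942 > 0 → root in [1.592500, 1.838750]
step 4: m = 1.715625, f(m) = 0.053155 > 0 → root in [1.592500, 1.715625]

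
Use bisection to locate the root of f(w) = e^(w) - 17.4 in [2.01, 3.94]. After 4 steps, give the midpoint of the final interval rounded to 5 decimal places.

f(2.010000) = -9.936683, f(3.940000) = 34.018601 (opposite signs)
step 1: m = 2.975000, f(m) = 2.189623 > 0 → root in [2.010000, 2.975000]
step 2: m = 2.492500, f(m) = -5.308533 < 0 → root in [2.492500, 2.975000]
step 3: m = 2.733750, f(m) = -2.009507 < 0 → root in [2.733750, 2.975000]
step 4: m = 2.854375, f(m) = -0.036418 < 0 → root in [2.854375, 2.975000]
Midpoint of [2.854375, 2.975000] = 2.914687

2.91469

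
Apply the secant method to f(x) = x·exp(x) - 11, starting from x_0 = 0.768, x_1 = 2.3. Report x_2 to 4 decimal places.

1.4406

f(x_0) = -9.344614, f(x_1) = 11.940620
x_2 = 2.300000 - (11.940620)·(2.300000 - 0.768000)/(11.940620 - (-9.344614)) = 1.440577; f(x_2) = -4.916258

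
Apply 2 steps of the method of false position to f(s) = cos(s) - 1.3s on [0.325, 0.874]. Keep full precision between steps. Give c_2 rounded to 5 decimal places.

0.62339

f(0.325000) = 0.525151, f(0.874000) = -0.494436
step 1: c = 0.607769, f(c) = 0.030824 > 0 → new bracket [0.607769, 0.874000]
step 2: c = 0.623392, f(c) = 0.001492 > 0 → new bracket [0.623392, 0.874000]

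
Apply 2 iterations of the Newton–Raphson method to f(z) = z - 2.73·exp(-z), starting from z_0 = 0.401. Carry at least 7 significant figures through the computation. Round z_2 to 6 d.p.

0.999784

f'(z) = 1 + 2.73·exp(-z)
z_0 = 0.401000: f = -1.427145, f' = 2.828145 → z_1 = 0.401000 - (-1.427145)/(2.828145) = 0.905622
z_1 = 0.905622: f = -0.198090, f' = 2.103712 → z_2 = 0.905622 - (-0.198090)/(2.103712) = 0.999784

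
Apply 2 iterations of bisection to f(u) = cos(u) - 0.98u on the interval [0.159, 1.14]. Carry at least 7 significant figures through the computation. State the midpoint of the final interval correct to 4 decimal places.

0.7721

f(0.159000) = 0.831566, f(1.140000) = -0.699605 (opposite signs)
step 1: m = 0.649500, f(m) = 0.159876 > 0 → root in [0.649500, 1.140000]
step 2: m = 0.894750, f(m) = -0.251141 < 0 → root in [0.649500, 0.894750]
Midpoint of [0.649500, 0.894750] = 0.772125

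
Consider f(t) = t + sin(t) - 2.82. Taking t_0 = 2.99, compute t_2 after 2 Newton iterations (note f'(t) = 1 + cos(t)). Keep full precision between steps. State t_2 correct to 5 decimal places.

t_0 = 2.990000: f = 0.321013, f' = 0.011468 → t_1 = 2.990000 - (0.321013)/(0.011468) = -25.001602
t_1 = -25.001602: f = -27.690839, f' = 1.991414 → t_2 = -25.001602 - (-27.690839)/(1.991414) = -11.096486

-11.09649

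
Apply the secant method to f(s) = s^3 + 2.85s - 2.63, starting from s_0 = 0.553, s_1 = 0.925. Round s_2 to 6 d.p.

0.748632

f(s_0) = -0.884838, f(s_1) = 0.797703
s_2 = 0.925000 - (0.797703)·(0.925000 - 0.553000)/(0.797703 - (-0.884838)) = 0.748632; f(s_2) = -0.076826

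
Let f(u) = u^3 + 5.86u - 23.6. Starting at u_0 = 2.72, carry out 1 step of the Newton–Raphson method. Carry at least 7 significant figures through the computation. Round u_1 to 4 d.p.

2.2758

f'(u) = 3u^2 + 5.86
u_0 = 2.720000: f = 12.462848, f' = 28.055200 → u_1 = 2.720000 - (12.462848)/(28.055200) = 2.275774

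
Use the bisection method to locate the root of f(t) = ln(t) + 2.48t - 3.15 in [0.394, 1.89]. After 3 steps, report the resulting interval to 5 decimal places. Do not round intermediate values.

f(0.394000) = -3.104284, f(1.890000) = 2.173777 (opposite signs)
step 1: m = 1.142000, f(m) = -0.185059 < 0 → root in [1.142000, 1.890000]
step 2: m = 1.516000, f(m) = 1.025755 > 0 → root in [1.142000, 1.516000]
step 3: m = 1.329000, f(m) = 0.430347 > 0 → root in [1.142000, 1.329000]

[1.14200, 1.32900]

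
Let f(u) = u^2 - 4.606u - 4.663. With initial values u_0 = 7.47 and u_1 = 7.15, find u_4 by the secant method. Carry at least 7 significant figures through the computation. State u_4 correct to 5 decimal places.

5.46349

f(u_0) = 16.731080, f(u_1) = 13.526600
u_2 = 7.150000 - (13.526600)·(7.150000 - 7.470000)/(13.526600 - (16.731080)) = 5.799231; f(u_2) = 2.256823
u_3 = 5.799231 - (2.256823)·(5.799231 - 7.150000)/(2.256823 - (13.526600)) = 5.528734; f(u_3) = 0.438548
u_4 = 5.528734 - (0.438548)·(5.528734 - 5.799231)/(0.438548 - (2.256823)) = 5.463493; f(u_4) = 0.021904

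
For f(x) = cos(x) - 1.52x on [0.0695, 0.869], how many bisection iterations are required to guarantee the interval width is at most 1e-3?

Initial width b − a = 0.869 − 0.0695 = 0.799500.
After n steps the width is (b−a)/2^n; need (b−a)/2^n ≤ 1e-3.
So n ≥ log₂(0.799500/1e-3) = log₂(799.5000) ≈ 9.6430.
Hence n = 10.

10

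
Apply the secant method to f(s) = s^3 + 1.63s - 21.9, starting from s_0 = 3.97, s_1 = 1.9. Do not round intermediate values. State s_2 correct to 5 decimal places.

2.31844

f(s_0) = 47.141873, f(s_1) = -11.944000
s_2 = 1.900000 - (-11.944000)·(1.900000 - 3.970000)/(-11.944000 - (47.141873)) = 2.318443; f(s_2) = -5.658891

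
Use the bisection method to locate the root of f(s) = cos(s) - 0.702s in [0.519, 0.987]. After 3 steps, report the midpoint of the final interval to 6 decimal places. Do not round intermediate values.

f(0.519000) = 0.503978, f(0.987000) = -0.141679 (opposite signs)
step 1: m = 0.753000, f(m) = 0.201035 > 0 → root in [0.753000, 0.987000]
step 2: m = 0.870000, f(m) = 0.034087 > 0 → root in [0.870000, 0.987000]
step 3: m = 0.928500, f(m) = -0.052771 < 0 → root in [0.870000, 0.928500]
Midpoint of [0.870000, 0.928500] = 0.899250

0.899250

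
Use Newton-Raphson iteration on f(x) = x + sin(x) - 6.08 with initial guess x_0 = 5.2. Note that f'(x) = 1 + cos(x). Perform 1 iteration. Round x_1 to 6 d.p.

6.400841

Newton update: x ← x − f(x)/f'(x).
x_0 = 5.200000: f = -1.763455, f' = 1.468517 → x_1 = 5.200000 - (-1.763455)/(1.468517) = 6.400841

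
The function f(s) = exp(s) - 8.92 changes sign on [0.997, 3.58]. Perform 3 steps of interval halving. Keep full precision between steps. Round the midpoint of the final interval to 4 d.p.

2.1271

f(0.997000) = -6.209861, f(3.580000) = 26.953541 (opposite signs)
step 1: m = 2.288500, f(m) = 0.940136 > 0 → root in [0.997000, 2.288500]
step 2: m = 1.642750, f(m) = -3.750634 < 0 → root in [1.642750, 2.288500]
step 3: m = 1.965625, f(m) = -1.780627 < 0 → root in [1.965625, 2.288500]
Midpoint of [1.965625, 2.288500] = 2.127063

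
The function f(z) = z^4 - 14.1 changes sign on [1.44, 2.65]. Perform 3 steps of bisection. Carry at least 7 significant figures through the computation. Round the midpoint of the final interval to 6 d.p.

1.969375

f(1.440000) = -9.800183, f(2.650000) = 35.215506 (opposite signs)
step 1: m = 2.045000, f(m) = 3.389333 > 0 → root in [1.440000, 2.045000]
step 2: m = 1.742500, f(m) = -4.880844 < 0 → root in [1.742500, 2.045000]
step 3: m = 1.893750, f(m) = -1.238531 < 0 → root in [1.893750, 2.045000]
Midpoint of [1.893750, 2.045000] = 1.969375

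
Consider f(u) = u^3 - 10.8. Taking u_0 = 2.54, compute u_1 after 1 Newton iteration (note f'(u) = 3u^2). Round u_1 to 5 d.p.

Newton update: u ← u − f(u)/f'(u).
u_0 = 2.540000: f = 5.587064, f' = 19.354800 → u_1 = 2.540000 - (5.587064)/(19.354800) = 2.251334

2.25133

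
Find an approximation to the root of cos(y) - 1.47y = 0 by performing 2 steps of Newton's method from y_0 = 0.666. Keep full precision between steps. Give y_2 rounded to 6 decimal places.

0.571991

Newton update: y ← y − f(y)/f'(y).
f'(y) = -sin(y) - 1.47
y_0 = 0.666000: f = -0.192721, f' = -2.087846 → y_1 = 0.666000 - (-0.192721)/(-2.087846) = 0.573694
y_1 = 0.573694: f = -0.003428, f' = -2.012738 → y_2 = 0.573694 - (-0.003428)/(-2.012738) = 0.571991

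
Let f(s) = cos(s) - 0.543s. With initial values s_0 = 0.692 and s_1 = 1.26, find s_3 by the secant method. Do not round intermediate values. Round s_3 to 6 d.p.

0.997357

Secant update: s_(k+1) = s_k − f(s_k)·(s_k − s_(k-1))/(f(s_k) − f(s_(k-1))).
f(s_0) = 0.394215, f(s_1) = -0.378363
s_2 = 1.260000 - (-0.378363)·(1.260000 - 0.692000)/(-0.378363 - (0.394215)) = 0.981827; f(s_2) = 0.022372
s_3 = 0.981827 - (0.022372)·(0.981827 - 1.260000)/(0.022372 - (-0.378363)) = 0.997357; f(s_3) = 0.000960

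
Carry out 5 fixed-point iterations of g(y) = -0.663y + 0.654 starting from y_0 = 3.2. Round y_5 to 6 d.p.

y_1 = g(3.200000) = -1.467600
y_2 = g(-1.467600) = 1.627019
y_3 = g(1.627019) = -0.424713
y_4 = g(-0.424713) = 0.935585
y_5 = g(0.935585) = 0.033707

0.033707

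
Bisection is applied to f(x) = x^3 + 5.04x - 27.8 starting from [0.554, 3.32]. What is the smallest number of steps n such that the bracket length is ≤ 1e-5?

19

Initial width b − a = 3.32 − 0.554 = 2.766000.
After n steps the width is (b−a)/2^n; need (b−a)/2^n ≤ 1e-5.
So n ≥ log₂(2.766000/1e-5) = log₂(276600.0000) ≈ 18.0774.
Hence n = 19.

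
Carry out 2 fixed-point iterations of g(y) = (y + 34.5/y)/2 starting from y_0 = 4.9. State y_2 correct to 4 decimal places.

5.8745

y_1 = g(4.900000) = 5.970408
y_2 = g(5.970408) = 5.874454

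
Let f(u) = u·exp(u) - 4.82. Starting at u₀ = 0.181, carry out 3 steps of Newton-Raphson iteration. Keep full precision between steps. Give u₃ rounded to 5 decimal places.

Newton update: u ← u − f(u)/f'(u).
f'(u) = (u + 1)·exp(u)
u_0 = 0.181000: f = -4.603087, f' = 1.415328 → u_1 = 0.181000 - (-4.603087)/(1.415328) = 3.433310
u_1 = 3.433310: f = 101.540595, f' = 137.339617 → u_2 = 3.433310 - (101.540595)/(137.339617) = 2.693971
u_2 = 2.693971: f = 35.024608, f' = 54.634897 → u_3 = 2.693971 - (35.024608)/(54.634897) = 2.052904

2.05290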